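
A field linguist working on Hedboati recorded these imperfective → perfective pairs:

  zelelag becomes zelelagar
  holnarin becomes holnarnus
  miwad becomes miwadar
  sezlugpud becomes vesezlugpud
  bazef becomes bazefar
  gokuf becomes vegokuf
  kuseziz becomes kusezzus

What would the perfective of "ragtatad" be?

ragtatadar

gokuf and bazef both end in -f yet inflect differently (vegokuf, bazefar), so the final letter is not what conditions the rule; the last vowel is.
"ragtatad" has last vowel 'a'. The stems whose last vowel is 'a' (zelelag → zelelagar, miwad → miwadar) add -ar.
The other patterns: stems whose last vowel is 'i' delete the last vowel and add -us; stems whose last vowel is 'u' add the prefix ve-.
So ragtatad → ragtatadar.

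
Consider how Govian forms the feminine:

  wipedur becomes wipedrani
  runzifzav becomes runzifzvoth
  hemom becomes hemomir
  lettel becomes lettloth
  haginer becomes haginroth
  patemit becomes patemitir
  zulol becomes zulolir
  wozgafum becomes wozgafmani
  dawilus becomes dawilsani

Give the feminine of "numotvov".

wipedur and haginer both end in -r yet inflect differently (wipedrani, haginroth), so the final letter is not what conditions the rule; the last vowel is.
"numotvov" has last vowel 'o'. The stems whose last vowel is 'o' (zulol → zulolir, hemom → hemomir) add -ir.
So numotvov → numotvovir.

numotvovir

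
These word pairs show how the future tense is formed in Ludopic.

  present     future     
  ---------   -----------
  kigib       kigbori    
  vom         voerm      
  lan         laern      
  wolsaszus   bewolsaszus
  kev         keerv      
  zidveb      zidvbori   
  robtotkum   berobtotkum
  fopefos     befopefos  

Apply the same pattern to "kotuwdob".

bekotuwdob

vom and robtotkum both end in -m yet inflect differently (voerm, berobtotkum), so the final letter is not what conditions the rule; the number of vowels is.
"kotuwdob" has 3 vowels. The stems with 3 vowels (robtotkum → berobtotkum, wolsaszus → bewolsaszus, fopefos → befopefos) add the prefix be-.
So kotuwdob → bekotuwdob.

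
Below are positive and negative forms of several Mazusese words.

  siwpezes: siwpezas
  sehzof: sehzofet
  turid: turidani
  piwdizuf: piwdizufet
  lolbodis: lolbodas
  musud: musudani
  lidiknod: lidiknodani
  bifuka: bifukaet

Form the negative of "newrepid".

turid and lolbodis both have last vowel 'i' yet inflect differently (turidani, lolbodas), so the last vowel is not what conditions the rule; the final letter is.
"newrepid" ends in -d. The stems ending in -d (lidiknod → lidiknodani, musud → musudani, turid → turidani) add -ani.
So newrepid → newrepidani.

newrepidani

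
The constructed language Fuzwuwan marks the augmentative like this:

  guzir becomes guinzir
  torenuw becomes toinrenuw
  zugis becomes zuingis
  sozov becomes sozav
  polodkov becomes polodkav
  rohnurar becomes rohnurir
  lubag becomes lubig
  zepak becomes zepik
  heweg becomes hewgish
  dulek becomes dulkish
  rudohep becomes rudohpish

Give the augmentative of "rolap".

rolip

"rolap" has last vowel 'a'. The stems whose last vowel is 'a' (rohnurar → rohnurir, lubag → lubig, zepak → zepik) change the last vowel to 'i'.
So rolap → rolip.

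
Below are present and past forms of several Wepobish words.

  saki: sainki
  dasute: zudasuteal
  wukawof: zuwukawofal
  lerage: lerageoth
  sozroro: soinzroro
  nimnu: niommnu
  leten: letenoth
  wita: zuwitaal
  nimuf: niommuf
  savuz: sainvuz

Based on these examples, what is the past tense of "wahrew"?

zuwahrewal

lerage and dasute both end in -e yet inflect differently (lerageoth, zudasuteal), so the final letter is not what conditions the rule; the first letter is.
"wahrew" begins with w-. The stems beginning with w- (wita → zuwitaal, wukawof → zuwukawofal) add zu- … -al around the stem.
The other patterns: stems beginning with s- insert -in- after the first vowel; stems beginning with l- add -oth; stems beginning with n- insert -om- after the first vowel.
So wahrew → zuwahrewal.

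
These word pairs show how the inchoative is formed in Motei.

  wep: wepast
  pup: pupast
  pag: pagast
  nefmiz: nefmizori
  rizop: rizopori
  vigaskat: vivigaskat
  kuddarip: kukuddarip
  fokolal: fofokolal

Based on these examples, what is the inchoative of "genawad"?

gegenawad

"genawad" has 3 vowels. The stems with 3 vowels (vigaskat → vivigaskat, kuddarip → kukuddarip, fokolal → fofokolal) repeat the first consonant+vowel as a prefix.
So genawad → gegenawad.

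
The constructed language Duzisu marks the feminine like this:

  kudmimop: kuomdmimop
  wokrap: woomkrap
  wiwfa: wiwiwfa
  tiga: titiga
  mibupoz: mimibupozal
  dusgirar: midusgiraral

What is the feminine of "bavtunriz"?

wokrap and wiwfa both have last vowel 'a' yet inflect differently (woomkrap, wiwiwfa), so the last vowel is not what conditions the rule; the final letter is.
"bavtunriz" ends in -z. The one such stem in the data (mibupoz → mimibupozal) adds mi- … -al around the stem, so the same rule applies.
So bavtunriz → mibavtunrizal.

mibavtunrizal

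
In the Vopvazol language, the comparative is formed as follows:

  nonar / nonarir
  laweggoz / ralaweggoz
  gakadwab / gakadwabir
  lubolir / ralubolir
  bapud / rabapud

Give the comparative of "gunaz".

nonar and lubolir both end in -r yet inflect differently (nonarir, ralubolir), so the final letter is not what conditions the rule; the last vowel is.
"gunaz" has last vowel 'a'. The stems whose last vowel is 'a' (gakadwab → gakadwabir, nonar → nonarir) add -ir.
So gunaz → gunazir.

gunazir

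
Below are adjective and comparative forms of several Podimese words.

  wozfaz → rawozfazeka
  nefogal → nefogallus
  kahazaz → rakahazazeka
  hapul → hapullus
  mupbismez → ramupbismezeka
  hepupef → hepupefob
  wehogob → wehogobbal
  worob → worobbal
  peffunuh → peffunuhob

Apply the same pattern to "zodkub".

kahazaz and nefogal both have last vowel 'a' yet inflect differently (rakahazazeka, nefogallus), so the last vowel is not what conditions the rule; the final letter is.
"zodkub" ends in -b. The stems ending in -b (wehogob → wehogobbal, worob → worobbal) double the final consonant and add -al.
The other patterns: stems ending in -z add ra- … -eka around the stem; stems ending in -l double the final consonant and add -us; stems ending in -f or -h add -ob.
So zodkub → zodkubbal.

zodkubbal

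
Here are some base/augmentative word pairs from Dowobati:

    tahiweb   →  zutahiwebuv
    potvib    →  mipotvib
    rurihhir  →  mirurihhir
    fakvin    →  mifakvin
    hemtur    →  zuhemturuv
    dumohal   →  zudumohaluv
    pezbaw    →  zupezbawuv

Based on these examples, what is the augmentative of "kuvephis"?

rurihhir and hemtur both end in -r yet inflect differently (mirurihhir, zuhemturuv), so the final letter is not what conditions the rule; the last vowel is.
"kuvephis" has last vowel 'i'. The stems whose last vowel is 'i' (rurihhir → mirurihhir, potvib → mipotvib, fakvin → mifakvin) add the prefix mi-.
So kuvephis → mikuvephis.

mikuvephis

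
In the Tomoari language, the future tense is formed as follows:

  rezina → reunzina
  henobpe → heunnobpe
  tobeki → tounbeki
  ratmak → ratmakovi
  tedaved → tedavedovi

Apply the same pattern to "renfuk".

renfukovi

rezina and ratmak both have last vowel 'a' yet inflect differently (reunzina, ratmakovi), so the last vowel is not what conditions the rule; whether the stem ends in a vowel or a consonant is.
"renfuk" ends in a consonant. The stems ending in a consonant (ratmak → ratmakovi, tedaved → tedavedovi) add -ovi.
The other pattern: stems ending in a vowel insert -un- after the first vowel.
So renfuk → renfukovi.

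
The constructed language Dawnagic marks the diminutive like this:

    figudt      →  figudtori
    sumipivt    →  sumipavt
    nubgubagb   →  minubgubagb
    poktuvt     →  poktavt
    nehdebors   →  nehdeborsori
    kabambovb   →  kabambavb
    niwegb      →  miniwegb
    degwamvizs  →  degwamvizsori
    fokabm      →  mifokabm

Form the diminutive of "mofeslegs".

mimofeslegs

kabambovb and niwegb both end in -b yet inflect differently (kabambavb, miniwegb), so the final letter is not what conditions the rule; the second-to-last letter is.
"mofeslegs" has second-to-last letter 'g'. The stems whose second-to-last letter is 'g' (niwegb → miniwegb, nubgubagb → minubgubagb) add the prefix mi-.
So mofeslegs → mimofeslegs.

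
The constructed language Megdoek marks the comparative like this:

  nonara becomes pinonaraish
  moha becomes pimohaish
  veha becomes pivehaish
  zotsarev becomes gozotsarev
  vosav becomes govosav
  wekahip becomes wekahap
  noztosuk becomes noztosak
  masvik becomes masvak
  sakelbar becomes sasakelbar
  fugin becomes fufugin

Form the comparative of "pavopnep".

"pavopnep" ends in -p. The one such stem in the data (wekahip → wekahap) changes the last vowel to 'a' (as do noztosuk, masvik), so the same rule applies.
So pavopnep → pavopnap.

pavopnap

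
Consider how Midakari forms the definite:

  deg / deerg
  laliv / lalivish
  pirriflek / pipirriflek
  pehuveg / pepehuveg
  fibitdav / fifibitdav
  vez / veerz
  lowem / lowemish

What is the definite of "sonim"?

laliv and fibitdav both end in -v yet inflect differently (lalivish, fifibitdav), so the final letter is not what conditions the rule; the number of vowels is.
"sonim" has 2 vowels. The stems with 2 vowels (laliv → lalivish, lowem → lowemish) add -ish.
The other patterns: stems with 1 vowel insert -er- after the first vowel; stems with 3 vowels repeat the first consonant+vowel as a prefix.
So sonim → sonimish.

sonimish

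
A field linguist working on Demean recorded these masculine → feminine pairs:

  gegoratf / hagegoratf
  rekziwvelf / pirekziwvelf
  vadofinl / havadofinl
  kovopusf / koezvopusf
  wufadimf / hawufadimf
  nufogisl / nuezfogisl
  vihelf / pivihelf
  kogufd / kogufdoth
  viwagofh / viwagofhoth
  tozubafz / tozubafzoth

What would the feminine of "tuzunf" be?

"tuzunf" has second-to-last letter 'n'. The one such stem in the data (vadofinl → havadofinl) adds the prefix ha-, so the same rule applies.
So tuzunf → hatuzunf.

hatuzunf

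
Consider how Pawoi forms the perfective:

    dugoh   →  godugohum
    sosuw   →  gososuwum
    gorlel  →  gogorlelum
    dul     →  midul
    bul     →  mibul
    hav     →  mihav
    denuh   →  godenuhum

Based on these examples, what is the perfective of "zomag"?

gozomagum

gorlel and dul both end in -l yet inflect differently (gogorlelum, midul), so the final letter is not what conditions the rule; the number of vowels is.
"zomag" has 2 vowels. The stems with 2 vowels (dugoh → godugohum, gorlel → gogorlelum, denuh → godenuhum) add go- … -um around the stem.
So zomag → gozomagum.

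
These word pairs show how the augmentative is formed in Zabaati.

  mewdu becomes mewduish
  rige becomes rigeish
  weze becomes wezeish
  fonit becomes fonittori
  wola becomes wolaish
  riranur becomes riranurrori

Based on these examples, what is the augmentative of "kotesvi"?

kotesviish

riranur and mewdu both have last vowel 'u' yet inflect differently (riranurrori, mewduish), so the last vowel is not what conditions the rule; whether the stem ends in a vowel or a consonant is.
"kotesvi" ends in a vowel. The stems ending in a vowel (wola → wolaish, rige → rigeish, mewdu → mewduish) add -ish.
The other pattern: stems ending in a consonant double the final consonant and add -ori.
So kotesvi → kotesviish.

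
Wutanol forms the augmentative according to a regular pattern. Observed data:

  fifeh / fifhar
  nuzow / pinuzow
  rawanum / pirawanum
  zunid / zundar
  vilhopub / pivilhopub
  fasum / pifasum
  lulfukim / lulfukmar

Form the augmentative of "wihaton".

fasum and lulfukim both end in -m yet inflect differently (pifasum, lulfukmar), so the final letter is not what conditions the rule; the last vowel is.
"wihaton" has last vowel 'o'. The one such stem in the data (nuzow → pinuzow) adds the prefix pi-, so the same rule applies.
So wihaton → piwihaton.

piwihaton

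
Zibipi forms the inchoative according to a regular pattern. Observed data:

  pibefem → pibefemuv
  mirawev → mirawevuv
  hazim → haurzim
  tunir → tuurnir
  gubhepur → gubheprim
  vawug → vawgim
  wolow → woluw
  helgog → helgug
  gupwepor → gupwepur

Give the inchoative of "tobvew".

tobvewuv

"tobvew" has last vowel 'e'. The stems whose last vowel is 'e' (pibefem → pibefemuv, mirawev → mirawevuv) add -uv.
So tobvew → tobvewuv.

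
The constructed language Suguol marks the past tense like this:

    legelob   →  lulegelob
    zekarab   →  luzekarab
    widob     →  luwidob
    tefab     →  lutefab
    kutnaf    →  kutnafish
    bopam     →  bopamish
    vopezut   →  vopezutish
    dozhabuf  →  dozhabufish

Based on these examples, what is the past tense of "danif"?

danifish

"danif" ends in -f. The stems ending in -f (kutnaf → kutnafish, dozhabuf → dozhabufish) add -ish.
The other pattern: stems ending in -b add the prefix lu-.
So danif → danifish.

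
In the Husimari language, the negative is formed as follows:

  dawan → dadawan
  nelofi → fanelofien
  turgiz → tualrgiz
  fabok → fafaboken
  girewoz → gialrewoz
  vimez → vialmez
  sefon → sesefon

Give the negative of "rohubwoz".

girewoz and sefon both have last vowel 'o' yet inflect differently (gialrewoz, sesefon), so the last vowel is not what conditions the rule; the final letter is.
"rohubwoz" ends in -z. The stems ending in -z (girewoz → gialrewoz, turgiz → tualrgiz, vimez → vialmez) insert -al- after the first vowel.
The other patterns: stems ending in -n repeat the first consonant+vowel as a prefix; stems ending in -i or -k add fa- … -en around the stem.
So rohubwoz → roalhubwoz.

roalhubwoz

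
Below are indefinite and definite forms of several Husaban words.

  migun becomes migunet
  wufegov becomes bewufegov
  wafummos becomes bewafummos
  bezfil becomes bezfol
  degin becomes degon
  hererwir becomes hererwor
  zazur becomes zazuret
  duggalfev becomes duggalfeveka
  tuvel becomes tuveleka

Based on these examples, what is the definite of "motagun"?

duggalfev and wufegov both end in -v yet inflect differently (duggalfeveka, bewufegov), so the final letter is not what conditions the rule; the last vowel is.
"motagun" has last vowel 'u'. The stems whose last vowel is 'u' (zazur → zazuret, migun → migunet) add -et.
So motagun → motagunet.

motagunet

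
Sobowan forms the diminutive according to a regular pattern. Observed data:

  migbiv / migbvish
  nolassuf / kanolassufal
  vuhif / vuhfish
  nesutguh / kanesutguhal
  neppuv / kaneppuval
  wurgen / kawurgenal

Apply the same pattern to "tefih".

tefhish

migbiv and neppuv both end in -v yet inflect differently (migbvish, kaneppuval), so the final letter is not what conditions the rule; the last vowel is.
"tefih" has last vowel 'i'. The stems whose last vowel is 'i' (vuhif → vuhfish, migbiv → migbvish) delete the last vowel and add -ish.
The other pattern: stems whose last vowel is 'e' or 'u' add ka- … -al around the stem.
So tefih → tefhish.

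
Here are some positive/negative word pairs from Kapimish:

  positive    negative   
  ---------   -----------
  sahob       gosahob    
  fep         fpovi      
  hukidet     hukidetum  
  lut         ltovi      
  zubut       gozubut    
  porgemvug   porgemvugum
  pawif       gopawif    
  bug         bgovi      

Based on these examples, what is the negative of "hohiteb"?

hohitebum

lut and zubut both end in -t yet inflect differently (ltovi, gozubut), so the final letter is not what conditions the rule; the number of vowels is.
"hohiteb" has 3 vowels. The stems with 3 vowels (hukidet → hukidetum, porgemvug → porgemvugum) add -um.
The other patterns: stems with 1 vowel delete the last vowel and add -ovi; stems with 2 vowels add the prefix go-.
So hohiteb → hohitebum.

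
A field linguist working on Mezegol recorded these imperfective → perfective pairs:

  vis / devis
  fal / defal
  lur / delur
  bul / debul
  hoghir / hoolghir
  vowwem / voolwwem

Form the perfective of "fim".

lur and hoghir both end in -r yet inflect differently (delur, hoolghir), so the final letter is not what conditions the rule; the number of vowels is.
"fim" has 1 vowel. The stems with 1 vowel (vis → devis, fal → defal, lur → delur) add the prefix de-.
The other pattern: stems with 2 vowels insert -ol- after the first vowel.
So fim → defim.

defim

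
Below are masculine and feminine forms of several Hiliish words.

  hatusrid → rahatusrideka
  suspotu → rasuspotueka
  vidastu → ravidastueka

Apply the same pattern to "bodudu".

rabodudueka

Every pair shown (hatusrid → rahatusrideka, suspotu → rasuspotueka, vidastu → ravidastueka) follows the same rule: add ra- … -eka around the stem.
So bodudu → rabodudueka.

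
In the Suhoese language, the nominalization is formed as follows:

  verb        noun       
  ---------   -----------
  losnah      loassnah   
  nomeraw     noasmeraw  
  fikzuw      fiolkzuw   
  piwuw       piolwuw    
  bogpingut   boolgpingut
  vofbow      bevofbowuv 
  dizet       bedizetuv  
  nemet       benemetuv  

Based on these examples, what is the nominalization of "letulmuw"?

nomeraw and fikzuw both end in -w yet inflect differently (noasmeraw, fiolkzuw), so the final letter is not what conditions the rule; the last vowel is.
"letulmuw" has last vowel 'u'. The stems whose last vowel is 'u' (fikzuw → fiolkzuw, piwuw → piolwuw, bogpingut → boolgpingut) insert -ol- after the first vowel.
So letulmuw → leoltulmuw.

leoltulmuw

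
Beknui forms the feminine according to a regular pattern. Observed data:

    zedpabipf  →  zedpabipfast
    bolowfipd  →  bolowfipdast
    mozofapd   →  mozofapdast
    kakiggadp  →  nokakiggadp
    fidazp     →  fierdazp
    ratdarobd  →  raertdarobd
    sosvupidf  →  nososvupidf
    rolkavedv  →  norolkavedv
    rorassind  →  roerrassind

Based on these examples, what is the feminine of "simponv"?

sosvupidf and zedpabipf both end in -f yet inflect differently (nososvupidf, zedpabipfast), so the final letter is not what conditions the rule; the second-to-last letter is.
"simponv" has second-to-last letter 'n'. The one such stem in the data (rorassind → roerrassind) inserts -er- after the first vowel (as do fidazp, ratdarobd), so the same rule applies.
The other patterns: stems whose second-to-last letter is 'd' add the prefix no-; stems whose second-to-last letter is 'p' add -ast.
So simponv → siermponv.

siermponv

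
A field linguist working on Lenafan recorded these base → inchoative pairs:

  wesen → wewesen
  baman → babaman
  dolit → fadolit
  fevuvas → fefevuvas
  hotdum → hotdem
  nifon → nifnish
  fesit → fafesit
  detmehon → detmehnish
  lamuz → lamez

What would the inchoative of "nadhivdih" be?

fanadhivdih

detmehon and wesen both end in -n yet inflect differently (detmehnish, wewesen), so the final letter is not what conditions the rule; the last vowel is.
"nadhivdih" has last vowel 'i'. The stems whose last vowel is 'i' (dolit → fadolit, fesit → fafesit) add the prefix fa-.
So nadhivdih → fanadhivdih.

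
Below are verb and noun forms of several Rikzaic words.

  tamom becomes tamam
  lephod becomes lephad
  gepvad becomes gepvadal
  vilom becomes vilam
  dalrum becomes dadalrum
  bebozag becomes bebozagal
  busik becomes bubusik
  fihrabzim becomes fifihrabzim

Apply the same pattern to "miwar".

miwaral

gepvad and lephod both end in -d yet inflect differently (gepvadal, lephad), so the final letter is not what conditions the rule; the last vowel is.
"miwar" has last vowel 'a'. The stems whose last vowel is 'a' (gepvad → gepvadal, bebozag → bebozagal) add -al.
The other patterns: stems whose last vowel is 'o' change the last vowel to 'a'; stems whose last vowel is 'i' or 'u' repeat the first consonant+vowel as a prefix.
So miwar → miwaral.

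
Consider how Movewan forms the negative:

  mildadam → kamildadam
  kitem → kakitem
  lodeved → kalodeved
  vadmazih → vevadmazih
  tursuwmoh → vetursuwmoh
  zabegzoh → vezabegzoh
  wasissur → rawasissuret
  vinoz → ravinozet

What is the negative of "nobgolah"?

tursuwmoh and vinoz both have last vowel 'o' yet inflect differently (vetursuwmoh, ravinozet), so the last vowel is not what conditions the rule; the final letter is.
"nobgolah" ends in -h. The stems ending in -h (vadmazih → vevadmazih, tursuwmoh → vetursuwmoh, zabegzoh → vezabegzoh) add the prefix ve-.
The other patterns: stems ending in -d or -m add the prefix ka-; stems ending in -r or -z add ra- … -et around the stem.
So nobgolah → venobgolah.

venobgolah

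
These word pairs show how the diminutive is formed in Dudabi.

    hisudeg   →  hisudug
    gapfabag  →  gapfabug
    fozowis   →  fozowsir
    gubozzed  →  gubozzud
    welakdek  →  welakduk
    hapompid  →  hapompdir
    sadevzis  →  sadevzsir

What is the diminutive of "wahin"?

wahnir

hapompid and gubozzed both end in -d yet inflect differently (hapompdir, gubozzud), so the final letter is not what conditions the rule; the last vowel is.
"wahin" has last vowel 'i'. The stems whose last vowel is 'i' (fozowis → fozowsir, sadevzis → sadevzsir, hapompid → hapompdir) delete the last vowel and add -ir.
The other pattern: stems whose last vowel is 'a' or 'e' change the last vowel to 'u'.
So wahin → wahnir.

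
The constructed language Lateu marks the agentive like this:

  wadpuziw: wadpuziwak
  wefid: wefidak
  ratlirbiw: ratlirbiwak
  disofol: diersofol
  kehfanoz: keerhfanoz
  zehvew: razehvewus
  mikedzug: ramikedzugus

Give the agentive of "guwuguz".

raguwuguzus

wadpuziw and zehvew both end in -w yet inflect differently (wadpuziwak, razehvewus), so the final letter is not what conditions the rule; the last vowel is.
"guwuguz" has last vowel 'u'. The one such stem in the data (mikedzug → ramikedzugus) adds ra- … -us around the stem, so the same rule applies.
So guwuguz → raguwuguzus.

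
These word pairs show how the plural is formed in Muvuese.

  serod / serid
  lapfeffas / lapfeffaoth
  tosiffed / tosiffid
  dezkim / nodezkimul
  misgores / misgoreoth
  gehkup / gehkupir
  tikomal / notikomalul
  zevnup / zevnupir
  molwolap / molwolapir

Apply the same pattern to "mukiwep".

mukiwepir

"mukiwep" ends in -p. The stems ending in -p (gehkup → gehkupir, zevnup → zevnupir, molwolap → molwolapir) add -ir.
The other patterns: stems ending in -s drop the final letter and add -oth; stems ending in -d change the last vowel to 'i'; stems ending in -l or -m add no- … -ul around the stem.
So mukiwep → mukiwepir.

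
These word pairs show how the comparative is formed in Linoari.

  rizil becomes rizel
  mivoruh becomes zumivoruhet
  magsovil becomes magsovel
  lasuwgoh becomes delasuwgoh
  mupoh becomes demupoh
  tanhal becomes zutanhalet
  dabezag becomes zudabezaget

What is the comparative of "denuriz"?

denurez

mupoh and mivoruh both end in -h yet inflect differently (demupoh, zumivoruhet), so the final letter is not what conditions the rule; the last vowel is.
"denuriz" has last vowel 'i'. The stems whose last vowel is 'i' (magsovil → magsovel, rizil → rizel) change the last vowel to 'e'.
The other patterns: stems whose last vowel is 'o' add the prefix de-; stems whose last vowel is 'a' or 'u' add zu- … -et around the stem.
So denuriz → denurez.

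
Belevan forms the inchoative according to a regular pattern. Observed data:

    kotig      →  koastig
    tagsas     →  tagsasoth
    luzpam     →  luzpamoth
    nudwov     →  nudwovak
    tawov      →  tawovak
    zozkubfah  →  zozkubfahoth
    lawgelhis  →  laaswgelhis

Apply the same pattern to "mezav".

mezavoth

"mezav" has last vowel 'a'. The stems whose last vowel is 'a' (tagsas → tagsasoth, zozkubfah → zozkubfahoth, luzpam → luzpamoth) add -oth.
The other patterns: stems whose last vowel is 'i' insert -as- after the first vowel; stems whose last vowel is 'o' add -ak.
So mezav → mezavoth.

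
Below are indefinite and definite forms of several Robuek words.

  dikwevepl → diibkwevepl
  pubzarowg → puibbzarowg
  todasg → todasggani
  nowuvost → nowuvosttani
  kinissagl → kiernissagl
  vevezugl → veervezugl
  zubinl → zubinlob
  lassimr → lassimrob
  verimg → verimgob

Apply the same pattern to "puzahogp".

pubzarowg and todasg both end in -g yet inflect differently (puibbzarowg, todasggani), so the final letter is not what conditions the rule; the second-to-last letter is.
"puzahogp" has second-to-last letter 'g'. The stems whose second-to-last letter is 'g' (kinissagl → kiernissagl, vevezugl → veervezugl) insert -er- after the first vowel.
So puzahogp → puerzahogp.

puerzahogp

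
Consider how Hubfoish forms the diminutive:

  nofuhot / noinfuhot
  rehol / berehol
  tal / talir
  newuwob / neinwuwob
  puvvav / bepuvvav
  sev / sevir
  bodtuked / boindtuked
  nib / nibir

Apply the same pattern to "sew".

sewir

"sew" has 1 vowel. The stems with 1 vowel (tal → talir, nib → nibir, sev → sevir) add -ir.
The other patterns: stems with 2 vowels add the prefix be-; stems with 3 vowels insert -in- after the first vowel.
So sew → sewir.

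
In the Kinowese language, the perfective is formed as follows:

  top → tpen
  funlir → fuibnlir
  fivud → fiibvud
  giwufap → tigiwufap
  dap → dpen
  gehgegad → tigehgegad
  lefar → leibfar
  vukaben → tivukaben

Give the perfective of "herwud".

fivud and gehgegad both end in -d yet inflect differently (fiibvud, tigehgegad), so the final letter is not what conditions the rule; the number of vowels is.
"herwud" has 2 vowels. The stems with 2 vowels (lefar → leibfar, fivud → fiibvud, funlir → fuibnlir) insert -ib- after the first vowel.
So herwud → heibrwud.

heibrwud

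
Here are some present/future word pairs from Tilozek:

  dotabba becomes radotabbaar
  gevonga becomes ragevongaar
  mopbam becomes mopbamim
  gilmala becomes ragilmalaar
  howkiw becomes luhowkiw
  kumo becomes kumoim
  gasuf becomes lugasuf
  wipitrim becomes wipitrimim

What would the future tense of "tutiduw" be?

"tutiduw" ends in -w. The one such stem in the data (howkiw → luhowkiw) adds the prefix lu-, so the same rule applies.
So tutiduw → lututiduw.

lututiduw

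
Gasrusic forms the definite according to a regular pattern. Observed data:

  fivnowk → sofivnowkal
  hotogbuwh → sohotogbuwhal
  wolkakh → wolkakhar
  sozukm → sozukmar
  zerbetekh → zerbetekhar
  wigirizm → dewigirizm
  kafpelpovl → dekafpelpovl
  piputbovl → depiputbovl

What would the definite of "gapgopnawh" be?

sogapgopnawhal

"gapgopnawh" has second-to-last letter 'w'. The stems whose second-to-last letter is 'w' (fivnowk → sofivnowkal, hotogbuwh → sohotogbuwhal) add so- … -al around the stem.
The other patterns: stems whose second-to-last letter is 'k' add -ar; stems whose second-to-last letter is 'v' or 'z' add the prefix de-.
So gapgopnawh → sogapgopnawhal.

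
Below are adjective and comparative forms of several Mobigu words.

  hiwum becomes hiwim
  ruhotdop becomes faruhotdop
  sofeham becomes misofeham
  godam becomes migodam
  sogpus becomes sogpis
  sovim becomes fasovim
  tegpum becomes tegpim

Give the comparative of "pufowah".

sovim and hiwum both end in -m yet inflect differently (fasovim, hiwim), so the final letter is not what conditions the rule; the last vowel is.
"pufowah" has last vowel 'a'. The stems whose last vowel is 'a' (sofeham → misofeham, godam → migodam) add the prefix mi-.
The other patterns: stems whose last vowel is 'i' or 'o' add the prefix fa-; stems whose last vowel is 'u' change the last vowel to 'i'.
So pufowah → mipufowah.

mipufowah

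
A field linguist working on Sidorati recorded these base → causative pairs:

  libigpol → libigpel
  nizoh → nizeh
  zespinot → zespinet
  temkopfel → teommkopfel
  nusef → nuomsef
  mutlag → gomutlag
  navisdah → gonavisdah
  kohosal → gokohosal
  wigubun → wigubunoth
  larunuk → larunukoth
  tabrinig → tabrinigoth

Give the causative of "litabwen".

"litabwen" has last vowel 'e'. The stems whose last vowel is 'e' (temkopfel → teommkopfel, nusef → nuomsef) insert -om- after the first vowel.
So litabwen → liomtabwen.

liomtabwen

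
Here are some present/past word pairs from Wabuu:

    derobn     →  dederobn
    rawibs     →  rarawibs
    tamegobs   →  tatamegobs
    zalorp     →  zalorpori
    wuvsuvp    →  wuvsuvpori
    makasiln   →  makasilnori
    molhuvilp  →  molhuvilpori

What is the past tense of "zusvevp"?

zusvevpori

"zusvevp" has second-to-last letter 'v'. The one such stem in the data (wuvsuvp → wuvsuvpori) adds -ori, so the same rule applies.
The other pattern: stems whose second-to-last letter is 'b' repeat the first consonant+vowel as a prefix.
So zusvevp → zusvevpori.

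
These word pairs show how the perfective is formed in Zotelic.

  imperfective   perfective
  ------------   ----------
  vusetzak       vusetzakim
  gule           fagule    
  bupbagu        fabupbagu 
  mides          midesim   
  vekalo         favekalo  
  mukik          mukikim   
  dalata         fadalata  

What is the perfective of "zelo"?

fazelo

"zelo" ends in a vowel. The stems ending in a vowel (vekalo → favekalo, gule → fagule, dalata → fadalata) add the prefix fa-.
The other pattern: stems ending in a consonant add -im.
So zelo → fazelo.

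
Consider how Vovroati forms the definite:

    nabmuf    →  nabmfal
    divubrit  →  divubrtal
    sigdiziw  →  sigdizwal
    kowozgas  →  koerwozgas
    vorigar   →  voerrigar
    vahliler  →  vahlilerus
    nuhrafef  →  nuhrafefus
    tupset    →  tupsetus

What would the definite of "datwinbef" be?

vorigar and vahliler both end in -r yet inflect differently (voerrigar, vahlilerus), so the final letter is not what conditions the rule; the last vowel is.
"datwinbef" has last vowel 'e'. The stems whose last vowel is 'e' (vahliler → vahlilerus, nuhrafef → nuhrafefus, tupset → tupsetus) add -us.
So datwinbef → datwinbefus.

datwinbefus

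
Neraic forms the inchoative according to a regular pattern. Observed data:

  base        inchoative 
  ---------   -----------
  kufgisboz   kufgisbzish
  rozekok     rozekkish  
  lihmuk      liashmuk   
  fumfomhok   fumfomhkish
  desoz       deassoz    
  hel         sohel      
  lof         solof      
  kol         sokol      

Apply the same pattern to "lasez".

"lasez" has 2 vowels. The stems with 2 vowels (desoz → deassoz, lihmuk → liashmuk) insert -as- after the first vowel.
The other patterns: stems with 1 vowel add the prefix so-; stems with 3 vowels delete the last vowel and add -ish.
So lasez → laassez.

laassez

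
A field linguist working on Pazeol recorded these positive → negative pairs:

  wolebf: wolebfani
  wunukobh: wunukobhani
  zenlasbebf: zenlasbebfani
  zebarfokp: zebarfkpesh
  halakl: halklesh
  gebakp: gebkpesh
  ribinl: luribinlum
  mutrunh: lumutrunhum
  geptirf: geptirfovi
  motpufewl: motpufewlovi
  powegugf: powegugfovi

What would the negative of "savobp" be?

savobpani

halakl and ribinl both end in -l yet inflect differently (halklesh, luribinlum), so the final letter is not what conditions the rule; the second-to-last letter is.
"savobp" has second-to-last letter 'b'. The stems whose second-to-last letter is 'b' (wolebf → wolebfani, wunukobh → wunukobhani, zenlasbebf → zenlasbebfani) add -ani.
So savobp → savobpani.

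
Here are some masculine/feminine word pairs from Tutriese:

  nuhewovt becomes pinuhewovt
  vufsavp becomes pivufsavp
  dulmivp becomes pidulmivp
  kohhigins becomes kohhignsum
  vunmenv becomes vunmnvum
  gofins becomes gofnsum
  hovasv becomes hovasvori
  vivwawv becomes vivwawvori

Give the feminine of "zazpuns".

vunmenv and hovasv both end in -v yet inflect differently (vunmnvum, hovasvori), so the final letter is not what conditions the rule; the second-to-last letter is.
"zazpuns" has second-to-last letter 'n'. The stems whose second-to-last letter is 'n' (kohhigins → kohhignsum, vunmenv → vunmnvum, gofins → gofnsum) delete the last vowel and add -um.
The other patterns: stems whose second-to-last letter is 'v' add the prefix pi-; stems whose second-to-last letter is 's' or 'w' add -ori.
So zazpuns → zazpnsum.

zazpnsum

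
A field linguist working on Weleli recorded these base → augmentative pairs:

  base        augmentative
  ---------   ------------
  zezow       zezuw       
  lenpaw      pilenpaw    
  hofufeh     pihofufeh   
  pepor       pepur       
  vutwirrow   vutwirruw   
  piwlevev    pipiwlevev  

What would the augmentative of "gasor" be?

gasur

zezow and lenpaw both end in -w yet inflect differently (zezuw, pilenpaw), so the final letter is not what conditions the rule; the last vowel is.
"gasor" has last vowel 'o'. The stems whose last vowel is 'o' (zezow → zezuw, pepor → pepur, vutwirrow → vutwirruw) change the last vowel to 'u'.
The other pattern: stems whose last vowel is 'a' or 'e' add the prefix pi-.
So gasor → gasur.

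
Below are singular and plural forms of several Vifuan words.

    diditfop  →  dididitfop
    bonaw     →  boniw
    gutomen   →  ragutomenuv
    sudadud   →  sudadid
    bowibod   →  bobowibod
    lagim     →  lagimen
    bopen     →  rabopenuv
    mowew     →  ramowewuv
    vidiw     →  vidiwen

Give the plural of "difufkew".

bowibod and sudadud both end in -d yet inflect differently (bobowibod, sudadid), so the final letter is not what conditions the rule; the last vowel is.
"difufkew" has last vowel 'e'. The stems whose last vowel is 'e' (gutomen → ragutomenuv, mowew → ramowewuv, bopen → rabopenuv) add ra- … -uv around the stem.
The other patterns: stems whose last vowel is 'o' repeat the first consonant+vowel as a prefix; stems whose last vowel is 'i' add -en; stems whose last vowel is 'a' or 'u' change the last vowel to 'i'.
So difufkew → radifufkewuv.

radifufkewuv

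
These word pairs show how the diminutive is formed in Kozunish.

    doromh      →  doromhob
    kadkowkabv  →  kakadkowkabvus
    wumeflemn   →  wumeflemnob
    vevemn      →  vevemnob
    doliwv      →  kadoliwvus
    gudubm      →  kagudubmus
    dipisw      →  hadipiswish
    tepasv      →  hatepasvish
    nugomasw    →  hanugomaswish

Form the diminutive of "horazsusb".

hahorazsusbish

tepasv and kadkowkabv both end in -v yet inflect differently (hatepasvish, kakadkowkabvus), so the final letter is not what conditions the rule; the second-to-last letter is.
"horazsusb" has second-to-last letter 's'. The stems whose second-to-last letter is 's' (nugomasw → hanugomaswish, tepasv → hatepasvish, dipisw → hadipiswish) add ha- … -ish around the stem.
The other patterns: stems whose second-to-last letter is 'm' add -ob; stems whose second-to-last letter is 'b' or 'w' add ka- … -us around the stem.
So horazsusb → hahorazsusbish.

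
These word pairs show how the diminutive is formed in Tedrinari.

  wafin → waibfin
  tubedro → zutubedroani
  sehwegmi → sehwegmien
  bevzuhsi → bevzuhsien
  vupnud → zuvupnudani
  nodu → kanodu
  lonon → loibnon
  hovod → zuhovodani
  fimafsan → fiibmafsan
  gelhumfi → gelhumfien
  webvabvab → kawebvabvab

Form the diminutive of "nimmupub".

"nimmupub" ends in -b. The one such stem in the data (webvabvab → kawebvabvab) adds the prefix ka-, so the same rule applies.
So nimmupub → kanimmupub.

kanimmupub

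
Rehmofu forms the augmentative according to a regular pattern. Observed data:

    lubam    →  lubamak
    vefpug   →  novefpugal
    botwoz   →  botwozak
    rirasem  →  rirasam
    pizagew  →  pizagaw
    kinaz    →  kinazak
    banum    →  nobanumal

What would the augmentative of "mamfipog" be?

mamfipogak

lubam and banum both end in -m yet inflect differently (lubamak, nobanumal), so the final letter is not what conditions the rule; the last vowel is.
"mamfipog" has last vowel 'o'. The one such stem in the data (botwoz → botwozak) adds -ak, so the same rule applies.
The other patterns: stems whose last vowel is 'u' add no- … -al around the stem; stems whose last vowel is 'e' change the last vowel to 'a'.
So mamfipog → mamfipogak.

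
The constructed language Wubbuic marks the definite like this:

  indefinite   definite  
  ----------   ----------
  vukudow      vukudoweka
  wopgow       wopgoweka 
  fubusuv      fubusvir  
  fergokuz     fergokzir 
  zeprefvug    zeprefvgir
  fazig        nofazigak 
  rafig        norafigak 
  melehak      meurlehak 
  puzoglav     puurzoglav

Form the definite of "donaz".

zeprefvug and fazig both end in -g yet inflect differently (zeprefvgir, nofazigak), so the final letter is not what conditions the rule; the last vowel is.
"donaz" has last vowel 'a'. The stems whose last vowel is 'a' (melehak → meurlehak, puzoglav → puurzoglav) insert -ur- after the first vowel.
The other patterns: stems whose last vowel is 'o' add -eka; stems whose last vowel is 'u' delete the last vowel and add -ir; stems whose last vowel is 'i' add no- … -ak around the stem.
So donaz → dournaz.

dournaz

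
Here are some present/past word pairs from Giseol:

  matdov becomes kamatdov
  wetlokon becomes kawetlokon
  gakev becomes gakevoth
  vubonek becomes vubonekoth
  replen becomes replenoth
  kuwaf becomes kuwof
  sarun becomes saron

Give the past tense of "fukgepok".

kafukgepok

matdov and gakev both end in -v yet inflect differently (kamatdov, gakevoth), so the final letter is not what conditions the rule; the last vowel is.
"fukgepok" has last vowel 'o'. The stems whose last vowel is 'o' (matdov → kamatdov, wetlokon → kawetlokon) add the prefix ka-.
The other patterns: stems whose last vowel is 'e' add -oth; stems whose last vowel is 'a' or 'u' change the last vowel to 'o'.
So fukgepok → kafukgepok.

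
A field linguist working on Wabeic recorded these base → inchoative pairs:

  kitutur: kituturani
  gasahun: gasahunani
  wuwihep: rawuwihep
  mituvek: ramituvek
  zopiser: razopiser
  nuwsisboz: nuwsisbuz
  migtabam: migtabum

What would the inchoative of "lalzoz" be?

kitutur and zopiser both end in -r yet inflect differently (kituturani, razopiser), so the final letter is not what conditions the rule; the last vowel is.
"lalzoz" has last vowel 'o'. The one such stem in the data (nuwsisboz → nuwsisbuz) changes the last vowel to 'u' (as does migtabam), so the same rule applies.
So lalzoz → lalzuz.

lalzuz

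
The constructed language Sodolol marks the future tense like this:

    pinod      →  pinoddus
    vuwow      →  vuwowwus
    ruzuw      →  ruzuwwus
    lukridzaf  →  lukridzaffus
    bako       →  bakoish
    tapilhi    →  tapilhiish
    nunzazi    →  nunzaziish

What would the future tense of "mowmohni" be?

pinod and bako both have last vowel 'o' yet inflect differently (pinoddus, bakoish), so the last vowel is not what conditions the rule; whether the stem ends in a vowel or a consonant is.
"mowmohni" ends in a vowel. The stems ending in a vowel (bako → bakoish, nunzazi → nunzaziish, tapilhi → tapilhiish) add -ish.
The other pattern: stems ending in a consonant double the final consonant and add -us.
So mowmohni → mowmohniish.

mowmohniish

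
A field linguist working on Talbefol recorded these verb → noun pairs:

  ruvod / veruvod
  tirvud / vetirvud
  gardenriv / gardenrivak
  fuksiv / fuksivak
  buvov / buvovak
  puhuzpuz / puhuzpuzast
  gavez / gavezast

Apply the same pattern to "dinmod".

"dinmod" ends in -d. The stems ending in -d (ruvod → veruvod, tirvud → vetirvud) add the prefix ve-.
So dinmod → vedinmod.

vedinmod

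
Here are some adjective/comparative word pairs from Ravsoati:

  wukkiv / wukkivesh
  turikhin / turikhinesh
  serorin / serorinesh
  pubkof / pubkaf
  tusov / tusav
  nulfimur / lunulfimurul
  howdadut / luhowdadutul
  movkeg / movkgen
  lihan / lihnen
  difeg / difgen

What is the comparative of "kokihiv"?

kokihivesh

"kokihiv" has last vowel 'i'. The stems whose last vowel is 'i' (wukkiv → wukkivesh, turikhin → turikhinesh, serorin → serorinesh) add -esh.
So kokihiv → kokihivesh.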